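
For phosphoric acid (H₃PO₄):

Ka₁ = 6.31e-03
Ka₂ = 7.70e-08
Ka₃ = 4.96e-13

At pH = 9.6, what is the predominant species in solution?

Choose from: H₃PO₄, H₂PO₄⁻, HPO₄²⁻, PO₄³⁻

pKa₁ = 2.20, pKa₂ = 7.11, pKa₃ = 12.30. For a polyprotic acid the predominant species crosses at each pKa: below pKa_n the protonated form dominates, above it the deprotonated form does. At pH = 9.6, the predominant species is HPO₄²⁻.

HPO₄²⁻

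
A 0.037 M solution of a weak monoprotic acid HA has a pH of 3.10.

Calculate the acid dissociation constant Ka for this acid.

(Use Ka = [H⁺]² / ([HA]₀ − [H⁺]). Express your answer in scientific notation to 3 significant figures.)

[H⁺] = 10^(−pH) = 10^(−3.10) = 7.943e-04 M. For HA ⇌ H⁺ + A⁻, Ka = [H⁺][A⁻]/[HA] = [H⁺]² / ([HA]₀ − [H⁺]) = (7.943e-04)² / (0.037 − 7.943e-04) = 1.74e-05.

K_a = 1.74e-05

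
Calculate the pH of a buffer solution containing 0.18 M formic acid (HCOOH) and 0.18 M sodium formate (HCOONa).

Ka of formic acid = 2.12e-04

pKa = -log(2.12e-04) = 3.67. pH = pKa + log([A⁻]/[HA]) = 3.67 + log(0.18/0.18)

pH = 3.67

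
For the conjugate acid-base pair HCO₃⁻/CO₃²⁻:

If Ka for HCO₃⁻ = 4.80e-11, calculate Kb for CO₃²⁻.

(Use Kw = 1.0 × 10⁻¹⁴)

For a conjugate pair Ka × Kb = Kw, so Kb = Kw/Ka = 1.0 × 10⁻¹⁴ / 4.80e-11 = 2.08e-04.

K_b = 2.08e-04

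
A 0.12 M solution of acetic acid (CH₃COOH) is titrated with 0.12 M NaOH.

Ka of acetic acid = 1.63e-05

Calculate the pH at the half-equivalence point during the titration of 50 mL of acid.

At half-equivalence [HA] = [A⁻], so Henderson-Hasselbalch gives pH = pKa = -log(1.63e-05) = 4.79.

pH = pKa = 4.79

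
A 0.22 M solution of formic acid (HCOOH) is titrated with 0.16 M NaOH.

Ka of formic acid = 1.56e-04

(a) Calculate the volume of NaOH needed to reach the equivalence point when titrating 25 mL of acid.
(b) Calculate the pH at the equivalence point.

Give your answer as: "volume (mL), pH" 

moles acid = 0.22 × 25/1000 = 0.0055 mol; V_base = moles/0.16 × 1000 = 34.4 mL. At equivalence only the conjugate base is present: [A⁻] = 0.0055/0.059 = 9.2632e-02 M. Kb = Kw/Ka = 6.41e-11; [OH⁻] = √(Kb × [A⁻]) = 2.4368e-06; pOH = 5.61; pH = 14 - pOH = 8.39.

V = 34.4 mL, pH = 8.39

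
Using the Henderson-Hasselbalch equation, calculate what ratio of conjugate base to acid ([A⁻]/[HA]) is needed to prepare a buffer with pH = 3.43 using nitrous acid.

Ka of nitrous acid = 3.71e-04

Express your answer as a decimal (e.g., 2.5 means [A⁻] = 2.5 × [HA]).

pKa = -log(3.71e-04) = 3.4306. pH = pKa + log([A⁻]/[HA]), so log([A⁻]/[HA]) = pH − pKa = 3.43 − 3.4306 = -0.0006. [A⁻]/[HA] = 10^(-0.0006) = 0.999

[A⁻]/[HA] = 0.999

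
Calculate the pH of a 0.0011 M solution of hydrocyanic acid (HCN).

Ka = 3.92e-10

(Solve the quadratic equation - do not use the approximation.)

x² + Ka×x - Ka×C = 0. Using quadratic formula: [H⁺] = 6.5646e-07

pH = 6.18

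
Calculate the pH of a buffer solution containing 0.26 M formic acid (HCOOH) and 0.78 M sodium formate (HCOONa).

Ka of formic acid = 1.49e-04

pKa = -log(1.49e-04) = 3.83. pH = pKa + log([A⁻]/[HA]) = 3.83 + log(0.78/0.26)

pH = 4.30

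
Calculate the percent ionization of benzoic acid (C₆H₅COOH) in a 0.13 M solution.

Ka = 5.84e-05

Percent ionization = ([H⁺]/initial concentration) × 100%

Using Ka equilibrium: x² + Ka×x - Ka×C = 0. Solving: [H⁺] = 2.7263e-03. Percent = (2.7263e-03/0.13) × 100

Percent ionization = 2.1%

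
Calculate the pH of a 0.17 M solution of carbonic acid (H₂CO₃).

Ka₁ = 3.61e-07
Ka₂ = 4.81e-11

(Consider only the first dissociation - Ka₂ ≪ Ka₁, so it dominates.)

First dissociation dominates. From Ka₁ = [H⁺][HA⁻]/[H₂A], x² + Ka₁·x − Ka₁·C = 0 with C = 0.17 M and Ka₁ = 3.61e-07. Solving: [H⁺] = (−Ka₁ + √(Ka₁² + 4·Ka₁·C)) / 2 = 2.4755e-04 M. pH = -log(2.4755e-04) = 3.61.

pH = 3.61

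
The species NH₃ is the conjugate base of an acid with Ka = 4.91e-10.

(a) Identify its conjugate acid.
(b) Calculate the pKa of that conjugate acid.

(a) The conjugate acid is formed by adding one H⁺ to NH₃, giving NH₄⁺. (b) pKa = -log(Ka) = -log(4.91e-10) = 9.31.

Conjugate acid: NH₄⁺; pK_a = 9.31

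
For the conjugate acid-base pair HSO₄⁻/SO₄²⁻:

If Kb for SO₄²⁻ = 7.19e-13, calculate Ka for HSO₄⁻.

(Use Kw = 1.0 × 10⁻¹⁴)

For a conjugate pair Ka × Kb = Kw, so Ka = Kw/Kb = 1.0 × 10⁻¹⁴ / 7.19e-13 = 1.39e-02.

K_a = 1.39e-02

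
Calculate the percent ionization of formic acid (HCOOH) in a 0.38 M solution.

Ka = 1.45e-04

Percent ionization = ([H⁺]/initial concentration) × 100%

Using Ka equilibrium: x² + Ka×x - Ka×C = 0. Solving: [H⁺] = 7.3508e-03. Percent = (7.3508e-03/0.38) × 100

Percent ionization = 1.93%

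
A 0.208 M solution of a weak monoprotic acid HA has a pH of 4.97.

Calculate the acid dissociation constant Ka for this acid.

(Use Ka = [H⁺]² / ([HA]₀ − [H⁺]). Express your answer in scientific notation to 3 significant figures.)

[H⁺] = 10^(−pH) = 10^(−4.97) = 1.072e-05 M. For HA ⇌ H⁺ + A⁻, Ka = [H⁺][A⁻]/[HA] = [H⁺]² / ([HA]₀ − [H⁺]) = (1.072e-05)² / (0.208 − 1.072e-05) = 5.52e-10.

K_a = 5.52e-10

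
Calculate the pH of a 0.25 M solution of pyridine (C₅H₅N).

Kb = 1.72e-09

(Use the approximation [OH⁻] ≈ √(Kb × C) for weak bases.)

[OH⁻] = √(Kb × C) = √(1.72e-09 × 0.25) = 2.0736e-05. pOH = 4.68, pH = 14 - pOH

pH = 9.32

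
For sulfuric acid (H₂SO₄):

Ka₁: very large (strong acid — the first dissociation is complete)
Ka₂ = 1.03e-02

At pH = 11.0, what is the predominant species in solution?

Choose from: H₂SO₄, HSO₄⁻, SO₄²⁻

The first dissociation is complete, so H₂SO₄ itself is never the predominant species in water; pKa₂ = -log(1.03e-02) = 1.99. For a polyprotic acid the predominant species crosses at each pKa: below pKa_n the protonated form dominates, above it the deprotonated form does. At pH = 11.0, the predominant species is SO₄²⁻.

SO₄²⁻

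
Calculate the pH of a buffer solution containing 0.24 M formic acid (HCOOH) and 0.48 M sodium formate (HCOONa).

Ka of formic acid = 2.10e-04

pKa = -log(2.10e-04) = 3.68. pH = pKa + log([A⁻]/[HA]) = 3.68 + log(0.48/0.24)

pH = 3.98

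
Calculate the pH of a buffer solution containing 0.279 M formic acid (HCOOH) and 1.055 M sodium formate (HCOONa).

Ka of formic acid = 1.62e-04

pKa = -log(1.62e-04) = 3.79. pH = pKa + log([A⁻]/[HA]) = 3.79 + log(1.055/0.279)

pH = 4.37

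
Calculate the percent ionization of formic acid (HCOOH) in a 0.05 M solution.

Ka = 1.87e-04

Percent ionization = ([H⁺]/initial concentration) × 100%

Using Ka equilibrium: x² + Ka×x - Ka×C = 0. Solving: [H⁺] = 2.9657e-03. Percent = (2.9657e-03/0.05) × 100

Percent ionization = 5.93%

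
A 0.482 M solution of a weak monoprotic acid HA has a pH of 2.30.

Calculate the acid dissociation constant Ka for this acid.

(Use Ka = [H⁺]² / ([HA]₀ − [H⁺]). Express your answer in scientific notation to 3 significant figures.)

[H⁺] = 10^(−pH) = 10^(−2.30) = 5.012e-03 M. For HA ⇌ H⁺ + A⁻, Ka = [H⁺][A⁻]/[HA] = [H⁺]² / ([HA]₀ − [H⁺]) = (5.012e-03)² / (0.482 − 5.012e-03) = 5.27e-05.

K_a = 5.27e-05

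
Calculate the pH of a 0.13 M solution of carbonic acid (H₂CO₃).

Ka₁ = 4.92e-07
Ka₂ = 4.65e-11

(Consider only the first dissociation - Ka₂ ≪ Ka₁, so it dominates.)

First dissociation dominates. From Ka₁ = [H⁺][HA⁻]/[H₂A], x² + Ka₁·x − Ka₁·C = 0 with C = 0.13 M and Ka₁ = 4.92e-07. Solving: [H⁺] = (−Ka₁ + √(Ka₁² + 4·Ka₁·C)) / 2 = 2.5266e-04 M. pH = -log(2.5266e-04) = 3.60.

pH = 3.60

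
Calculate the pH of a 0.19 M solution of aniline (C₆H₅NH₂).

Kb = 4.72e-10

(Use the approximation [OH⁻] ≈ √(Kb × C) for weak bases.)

[OH⁻] = √(Kb × C) = √(4.72e-10 × 0.19) = 9.4700e-06. pOH = 5.02, pH = 14 - pOH

pH = 8.98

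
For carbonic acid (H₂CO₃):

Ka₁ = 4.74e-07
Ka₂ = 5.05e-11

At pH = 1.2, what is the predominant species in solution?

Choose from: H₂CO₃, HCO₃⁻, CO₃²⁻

pKa₁ = 6.32, pKa₂ = 10.30. For a polyprotic acid the predominant species crosses at each pKa: below pKa_n the protonated form dominates, above it the deprotonated form does. At pH = 1.2, the predominant species is H₂CO₃.

H₂CO₃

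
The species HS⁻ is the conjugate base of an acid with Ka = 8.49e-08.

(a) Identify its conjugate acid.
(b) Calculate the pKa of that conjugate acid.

(a) The conjugate acid is formed by adding one H⁺ to HS⁻, giving H₂S. (b) pKa = -log(Ka) = -log(8.49e-08) = 7.07.

Conjugate acid: H₂S; pK_a = 7.07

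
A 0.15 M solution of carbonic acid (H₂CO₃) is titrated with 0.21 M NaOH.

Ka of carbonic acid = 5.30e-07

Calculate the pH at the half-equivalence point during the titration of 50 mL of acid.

At half-equivalence [HA] = [A⁻], so Henderson-Hasselbalch gives pH = pKa = -log(5.30e-07) = 6.28.

pH = pKa = 6.28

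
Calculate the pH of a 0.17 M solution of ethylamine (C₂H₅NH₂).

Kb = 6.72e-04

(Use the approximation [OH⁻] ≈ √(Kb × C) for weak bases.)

[OH⁻] = √(Kb × C) = √(6.72e-04 × 0.17) = 1.0688e-02. pOH = 1.97, pH = 14 - pOH

pH = 12.03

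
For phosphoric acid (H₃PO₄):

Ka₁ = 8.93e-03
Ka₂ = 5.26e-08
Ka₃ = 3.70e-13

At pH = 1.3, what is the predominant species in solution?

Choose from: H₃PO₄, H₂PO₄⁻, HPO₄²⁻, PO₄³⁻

pKa₁ = 2.05, pKa₂ = 7.28, pKa₃ = 12.43. For a polyprotic acid the predominant species crosses at each pKa: below pKa_n the protonated form dominates, above it the deprotonated form does. At pH = 1.3, the predominant species is H₃PO₄.

H₃PO₄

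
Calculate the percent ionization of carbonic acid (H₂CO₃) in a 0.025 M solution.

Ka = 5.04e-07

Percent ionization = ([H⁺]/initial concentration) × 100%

Using Ka equilibrium: x² + Ka×x - Ka×C = 0. Solving: [H⁺] = 1.1200e-04. Percent = (1.1200e-04/0.025) × 100

Percent ionization = 0.448%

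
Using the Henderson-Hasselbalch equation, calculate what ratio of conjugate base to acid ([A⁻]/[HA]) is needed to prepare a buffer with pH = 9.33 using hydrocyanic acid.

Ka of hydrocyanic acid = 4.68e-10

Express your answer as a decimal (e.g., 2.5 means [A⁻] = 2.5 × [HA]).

pKa = -log(4.68e-10) = 9.3298. pH = pKa + log([A⁻]/[HA]), so log([A⁻]/[HA]) = pH − pKa = 9.33 − 9.3298 = 0.0002. [A⁻]/[HA] = 10^(0.0002) = 1.00

[A⁻]/[HA] = 1.00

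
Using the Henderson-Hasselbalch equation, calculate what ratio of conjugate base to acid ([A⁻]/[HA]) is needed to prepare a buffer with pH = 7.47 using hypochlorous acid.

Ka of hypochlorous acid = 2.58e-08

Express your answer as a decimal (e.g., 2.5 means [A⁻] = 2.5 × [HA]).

pKa = -log(2.58e-08) = 7.5884. pH = pKa + log([A⁻]/[HA]), so log([A⁻]/[HA]) = pH − pKa = 7.47 − 7.5884 = -0.1184. [A⁻]/[HA] = 10^(-0.1184) = 0.761

[A⁻]/[HA] = 0.761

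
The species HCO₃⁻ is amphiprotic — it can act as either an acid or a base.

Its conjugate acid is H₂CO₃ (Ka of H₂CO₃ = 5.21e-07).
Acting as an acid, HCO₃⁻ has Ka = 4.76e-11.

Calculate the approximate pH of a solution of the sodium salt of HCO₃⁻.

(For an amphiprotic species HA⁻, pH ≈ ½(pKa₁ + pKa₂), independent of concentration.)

pKa₁ = -log(5.21e-07) = 6.28; pKa₂ = -log(4.76e-11) = 10.32. For an amphiprotic species, pH ≈ ½(pKa₁ + pKa₂) = ½(6.28 + 10.32) = 8.30.

pH = 8.30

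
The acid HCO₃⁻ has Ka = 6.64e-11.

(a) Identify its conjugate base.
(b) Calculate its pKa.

(a) The conjugate base is formed by removing one H⁺ from HCO₃⁻, giving CO₃²⁻. (b) pKa = -log(Ka) = -log(6.64e-11) = 10.18.

Conjugate base: CO₃²⁻; pK_a = 10.18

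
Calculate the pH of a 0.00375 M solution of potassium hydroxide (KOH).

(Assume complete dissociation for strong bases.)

[OH⁻] = 0.00375 M for strong base. pOH = -log[OH⁻] = 2.43, pH = 14 - pOH

pH = 11.57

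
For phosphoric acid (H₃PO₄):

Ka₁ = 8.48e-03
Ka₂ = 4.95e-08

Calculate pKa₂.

pKa₂ = -log(Ka₂) = -log(4.95e-08) = 7.31.

pK_{a2} = 7.31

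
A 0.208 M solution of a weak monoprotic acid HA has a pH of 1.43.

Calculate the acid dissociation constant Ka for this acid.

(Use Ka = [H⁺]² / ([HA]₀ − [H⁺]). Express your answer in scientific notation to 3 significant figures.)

[H⁺] = 10^(−pH) = 10^(−1.43) = 3.715e-02 M. For HA ⇌ H⁺ + A⁻, Ka = [H⁺][A⁻]/[HA] = [H⁺]² / ([HA]₀ − [H⁺]) = (3.715e-02)² / (0.208 − 3.715e-02) = 8.08e-03.

K_a = 8.08e-03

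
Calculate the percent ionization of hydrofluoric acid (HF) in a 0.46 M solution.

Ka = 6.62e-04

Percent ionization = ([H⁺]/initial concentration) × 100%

Using Ka equilibrium: x² + Ka×x - Ka×C = 0. Solving: [H⁺] = 1.7123e-02. Percent = (1.7123e-02/0.46) × 100

Percent ionization = 3.72%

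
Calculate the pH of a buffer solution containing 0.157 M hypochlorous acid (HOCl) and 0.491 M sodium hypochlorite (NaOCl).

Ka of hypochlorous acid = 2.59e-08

pKa = -log(2.59e-08) = 7.59. pH = pKa + log([A⁻]/[HA]) = 7.59 + log(0.491/0.157)

pH = 8.08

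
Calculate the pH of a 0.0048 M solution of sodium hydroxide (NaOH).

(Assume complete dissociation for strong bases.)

[OH⁻] = 0.0048 M for strong base. pOH = -log[OH⁻] = 2.32, pH = 14 - pOH

pH = 11.68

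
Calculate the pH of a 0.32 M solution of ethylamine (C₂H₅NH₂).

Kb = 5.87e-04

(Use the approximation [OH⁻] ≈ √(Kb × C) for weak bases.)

[OH⁻] = √(Kb × C) = √(5.87e-04 × 0.32) = 1.3705e-02. pOH = 1.86, pH = 14 - pOH

pH = 12.14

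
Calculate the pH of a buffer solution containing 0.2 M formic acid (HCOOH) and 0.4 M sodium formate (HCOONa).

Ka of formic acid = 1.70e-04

pKa = -log(1.70e-04) = 3.77. pH = pKa + log([A⁻]/[HA]) = 3.77 + log(0.4/0.2)

pH = 4.07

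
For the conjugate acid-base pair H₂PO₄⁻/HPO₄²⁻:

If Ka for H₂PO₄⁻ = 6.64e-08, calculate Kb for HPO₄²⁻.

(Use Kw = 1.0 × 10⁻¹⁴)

For a conjugate pair Ka × Kb = Kw, so Kb = Kw/Ka = 1.0 × 10⁻¹⁴ / 6.64e-08 = 1.51e-07.

K_b = 1.51e-07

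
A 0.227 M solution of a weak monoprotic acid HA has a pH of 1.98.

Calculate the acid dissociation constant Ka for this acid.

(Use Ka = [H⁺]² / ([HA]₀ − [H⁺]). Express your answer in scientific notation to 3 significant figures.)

[H⁺] = 10^(−pH) = 10^(−1.98) = 1.047e-02 M. For HA ⇌ H⁺ + A⁻, Ka = [H⁺][A⁻]/[HA] = [H⁺]² / ([HA]₀ − [H⁺]) = (1.047e-02)² / (0.227 − 1.047e-02) = 5.06e-04.

K_a = 5.06e-04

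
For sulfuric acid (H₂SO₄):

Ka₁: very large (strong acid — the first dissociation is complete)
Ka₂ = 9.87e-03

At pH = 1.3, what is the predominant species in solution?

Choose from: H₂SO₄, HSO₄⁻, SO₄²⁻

The first dissociation is complete, so H₂SO₄ itself is never the predominant species in water; pKa₂ = -log(9.87e-03) = 2.01. For a polyprotic acid the predominant species crosses at each pKa: below pKa_n the protonated form dominates, above it the deprotonated form does. At pH = 1.3, the predominant species is HSO₄⁻.

HSO₄⁻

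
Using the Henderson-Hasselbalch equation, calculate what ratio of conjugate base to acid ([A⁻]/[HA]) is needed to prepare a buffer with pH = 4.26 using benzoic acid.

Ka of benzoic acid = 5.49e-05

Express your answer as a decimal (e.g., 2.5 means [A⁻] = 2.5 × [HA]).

pKa = -log(5.49e-05) = 4.2604. pH = pKa + log([A⁻]/[HA]), so log([A⁻]/[HA]) = pH − pKa = 4.26 − 4.2604 = -0.0004. [A⁻]/[HA] = 10^(-0.0004) = 0.999

[A⁻]/[HA] = 0.999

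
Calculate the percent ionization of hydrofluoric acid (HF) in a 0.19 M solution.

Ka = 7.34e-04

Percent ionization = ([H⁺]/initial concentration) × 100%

Using Ka equilibrium: x² + Ka×x - Ka×C = 0. Solving: [H⁺] = 1.1448e-02. Percent = (1.1448e-02/0.19) × 100

Percent ionization = 6.03%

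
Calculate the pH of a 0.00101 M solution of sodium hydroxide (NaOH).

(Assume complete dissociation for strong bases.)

[OH⁻] = 0.00101 M for strong base. pOH = -log[OH⁻] = 3.00, pH = 14 - pOH

pH = 11.00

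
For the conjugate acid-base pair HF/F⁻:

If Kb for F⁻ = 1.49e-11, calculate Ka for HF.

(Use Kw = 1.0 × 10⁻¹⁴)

For a conjugate pair Ka × Kb = Kw, so Ka = Kw/Kb = 1.0 × 10⁻¹⁴ / 1.49e-11 = 6.71e-04.

K_a = 6.71e-04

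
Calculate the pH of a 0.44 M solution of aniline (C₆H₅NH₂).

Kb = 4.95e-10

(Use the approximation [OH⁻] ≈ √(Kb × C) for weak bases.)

[OH⁻] = √(Kb × C) = √(4.95e-10 × 0.44) = 1.4758e-05. pOH = 4.83, pH = 14 - pOH

pH = 9.17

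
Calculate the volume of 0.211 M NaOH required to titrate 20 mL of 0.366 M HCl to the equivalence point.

At equivalence: moles acid = moles base. moles HCl = 0.366 × 20/1000 = 0.00732 mol. V_base = moles / 0.211 × 1000 = 34.7 mL.

V_{base} = 34.7 mL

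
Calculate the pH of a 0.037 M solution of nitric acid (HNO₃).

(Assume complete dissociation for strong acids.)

[H⁺] = 0.037 M for strong acid. pH = -log[H⁺] = -log(0.037)

pH = 1.43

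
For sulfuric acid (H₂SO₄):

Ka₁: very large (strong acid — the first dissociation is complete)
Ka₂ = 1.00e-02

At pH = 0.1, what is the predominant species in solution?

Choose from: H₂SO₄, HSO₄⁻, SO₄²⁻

The first dissociation is complete, so H₂SO₄ itself is never the predominant species in water; pKa₂ = -log(1.00e-02) = 2.00. For a polyprotic acid the predominant species crosses at each pKa: below pKa_n the protonated form dominates, above it the deprotonated form does. At pH = 0.1, the predominant species is HSO₄⁻.

HSO₄⁻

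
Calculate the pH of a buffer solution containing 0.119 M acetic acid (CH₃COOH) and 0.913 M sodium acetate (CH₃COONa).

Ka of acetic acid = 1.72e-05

pKa = -log(1.72e-05) = 4.76. pH = pKa + log([A⁻]/[HA]) = 4.76 + log(0.913/0.119)

pH = 5.65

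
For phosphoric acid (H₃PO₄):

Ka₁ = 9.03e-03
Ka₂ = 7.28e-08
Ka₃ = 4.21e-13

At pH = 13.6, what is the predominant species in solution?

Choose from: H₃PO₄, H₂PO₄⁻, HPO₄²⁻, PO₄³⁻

pKa₁ = 2.04, pKa₂ = 7.14, pKa₃ = 12.38. For a polyprotic acid the predominant species crosses at each pKa: below pKa_n the protonated form dominates, above it the deprotonated form does. At pH = 13.6, the predominant species is PO₄³⁻.

PO₄³⁻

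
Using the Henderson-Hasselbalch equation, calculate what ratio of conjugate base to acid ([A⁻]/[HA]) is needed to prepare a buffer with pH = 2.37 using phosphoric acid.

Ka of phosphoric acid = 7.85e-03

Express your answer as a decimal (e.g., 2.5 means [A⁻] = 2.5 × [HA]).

pKa = -log(7.85e-03) = 2.1051. pH = pKa + log([A⁻]/[HA]), so log([A⁻]/[HA]) = pH − pKa = 2.37 − 2.1051 = 0.2649. [A⁻]/[HA] = 10^(0.2649) = 1.84

[A⁻]/[HA] = 1.84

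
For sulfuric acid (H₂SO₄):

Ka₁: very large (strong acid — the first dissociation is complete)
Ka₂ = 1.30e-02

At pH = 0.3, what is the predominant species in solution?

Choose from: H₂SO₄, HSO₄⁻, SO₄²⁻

The first dissociation is complete, so H₂SO₄ itself is never the predominant species in water; pKa₂ = -log(1.30e-02) = 1.89. For a polyprotic acid the predominant species crosses at each pKa: below pKa_n the protonated form dominates, above it the deprotonated form does. At pH = 0.3, the predominant species is HSO₄⁻.

HSO₄⁻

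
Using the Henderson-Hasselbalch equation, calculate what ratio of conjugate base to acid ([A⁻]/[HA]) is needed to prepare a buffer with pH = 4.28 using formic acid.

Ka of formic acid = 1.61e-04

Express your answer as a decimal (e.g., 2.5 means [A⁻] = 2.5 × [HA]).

pKa = -log(1.61e-04) = 3.7932. pH = pKa + log([A⁻]/[HA]), so log([A⁻]/[HA]) = pH − pKa = 4.28 − 3.7932 = 0.4868. [A⁻]/[HA] = 10^(0.4868) = 3.07

[A⁻]/[HA] = 3.07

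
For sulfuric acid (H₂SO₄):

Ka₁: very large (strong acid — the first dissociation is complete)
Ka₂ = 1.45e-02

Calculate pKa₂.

pKa₂ = -log(Ka₂) = -log(1.45e-02) = 1.84.

pK_{a2} = 1.84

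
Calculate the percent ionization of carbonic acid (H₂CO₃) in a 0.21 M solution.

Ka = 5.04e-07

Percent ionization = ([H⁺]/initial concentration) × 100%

Using Ka equilibrium: x² + Ka×x - Ka×C = 0. Solving: [H⁺] = 3.2508e-04. Percent = (3.2508e-04/0.21) × 100

Percent ionization = 0.155%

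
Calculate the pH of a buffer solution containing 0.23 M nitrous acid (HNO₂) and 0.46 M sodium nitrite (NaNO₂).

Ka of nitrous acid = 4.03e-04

pKa = -log(4.03e-04) = 3.39. pH = pKa + log([A⁻]/[HA]) = 3.39 + log(0.46/0.23)

pH = 3.70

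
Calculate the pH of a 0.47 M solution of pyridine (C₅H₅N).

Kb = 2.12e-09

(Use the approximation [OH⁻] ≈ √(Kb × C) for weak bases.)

[OH⁻] = √(Kb × C) = √(2.12e-09 × 0.47) = 3.1566e-05. pOH = 4.50, pH = 14 - pOH

pH = 9.50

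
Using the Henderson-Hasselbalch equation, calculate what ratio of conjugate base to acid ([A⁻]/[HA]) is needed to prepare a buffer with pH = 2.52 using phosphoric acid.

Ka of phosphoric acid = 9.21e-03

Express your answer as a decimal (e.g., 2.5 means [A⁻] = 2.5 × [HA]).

pKa = -log(9.21e-03) = 2.0357. pH = pKa + log([A⁻]/[HA]), so log([A⁻]/[HA]) = pH − pKa = 2.52 − 2.0357 = 0.4843. [A⁻]/[HA] = 10^(0.4843) = 3.05

[A⁻]/[HA] = 3.05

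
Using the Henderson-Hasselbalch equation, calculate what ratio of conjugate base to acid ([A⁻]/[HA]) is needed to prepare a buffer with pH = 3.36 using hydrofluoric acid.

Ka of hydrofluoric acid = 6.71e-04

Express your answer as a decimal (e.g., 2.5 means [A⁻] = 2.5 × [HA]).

pKa = -log(6.71e-04) = 3.1733. pH = pKa + log([A⁻]/[HA]), so log([A⁻]/[HA]) = pH − pKa = 3.36 − 3.1733 = 0.1867. [A⁻]/[HA] = 10^(0.1867) = 1.54

[A⁻]/[HA] = 1.54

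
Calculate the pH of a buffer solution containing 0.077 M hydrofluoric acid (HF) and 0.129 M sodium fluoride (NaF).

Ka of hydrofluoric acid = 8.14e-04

pKa = -log(8.14e-04) = 3.09. pH = pKa + log([A⁻]/[HA]) = 3.09 + log(0.129/0.077)

pH = 3.31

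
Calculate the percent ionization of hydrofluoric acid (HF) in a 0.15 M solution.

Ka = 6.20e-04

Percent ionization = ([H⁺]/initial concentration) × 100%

Using Ka equilibrium: x² + Ka×x - Ka×C = 0. Solving: [H⁺] = 9.3386e-03. Percent = (9.3386e-03/0.15) × 100

Percent ionization = 6.23%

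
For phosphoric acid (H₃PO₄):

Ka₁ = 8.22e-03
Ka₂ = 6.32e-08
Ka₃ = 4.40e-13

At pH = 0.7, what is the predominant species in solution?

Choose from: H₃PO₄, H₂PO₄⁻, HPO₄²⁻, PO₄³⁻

pKa₁ = 2.09, pKa₂ = 7.20, pKa₃ = 12.36. For a polyprotic acid the predominant species crosses at each pKa: below pKa_n the protonated form dominates, above it the deprotonated form does. At pH = 0.7, the predominant species is H₃PO₄.

H₃PO₄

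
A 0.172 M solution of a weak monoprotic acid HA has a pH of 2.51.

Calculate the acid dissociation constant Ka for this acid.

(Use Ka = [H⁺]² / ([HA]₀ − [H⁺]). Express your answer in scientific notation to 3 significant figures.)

[H⁺] = 10^(−pH) = 10^(−2.51) = 3.090e-03 M. For HA ⇌ H⁺ + A⁻, Ka = [H⁺][A⁻]/[HA] = [H⁺]² / ([HA]₀ − [H⁺]) = (3.090e-03)² / (0.172 − 3.090e-03) = 5.65e-05.

K_a = 5.65e-05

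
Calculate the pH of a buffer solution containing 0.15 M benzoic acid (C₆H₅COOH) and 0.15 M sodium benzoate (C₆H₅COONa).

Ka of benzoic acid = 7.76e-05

pKa = -log(7.76e-05) = 4.11. pH = pKa + log([A⁻]/[HA]) = 4.11 + log(0.15/0.15)

pH = 4.11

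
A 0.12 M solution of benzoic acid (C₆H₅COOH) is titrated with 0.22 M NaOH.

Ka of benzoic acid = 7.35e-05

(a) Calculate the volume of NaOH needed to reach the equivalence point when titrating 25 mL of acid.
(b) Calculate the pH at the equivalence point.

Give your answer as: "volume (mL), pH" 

moles acid = 0.12 × 25/1000 = 0.003 mol; V_base = moles/0.22 × 1000 = 13.6 mL. At equivalence only the conjugate base is present: [A⁻] = 0.003/0.039 = 7.7647e-02 M. Kb = Kw/Ka = 1.36e-10; [OH⁻] = √(Kb × [A⁻]) = 3.2503e-06; pOH = 5.49; pH = 14 - pOH = 8.51.

V = 13.6 mL, pH = 8.51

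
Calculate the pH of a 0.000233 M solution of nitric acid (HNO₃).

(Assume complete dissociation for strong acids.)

[H⁺] = 0.000233 M for strong acid. pH = -log[H⁺] = -log(0.000233)

pH = 3.63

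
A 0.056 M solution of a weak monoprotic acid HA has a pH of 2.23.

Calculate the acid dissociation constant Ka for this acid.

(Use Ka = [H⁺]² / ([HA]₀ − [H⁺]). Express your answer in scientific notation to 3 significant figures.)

[H⁺] = 10^(−pH) = 10^(−2.23) = 5.888e-03 M. For HA ⇌ H⁺ + A⁻, Ka = [H⁺][A⁻]/[HA] = [H⁺]² / ([HA]₀ − [H⁺]) = (5.888e-03)² / (0.056 − 5.888e-03) = 6.92e-04.

K_a = 6.92e-04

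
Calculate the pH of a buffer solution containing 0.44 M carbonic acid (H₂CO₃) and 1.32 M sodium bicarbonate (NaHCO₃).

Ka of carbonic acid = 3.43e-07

pKa = -log(3.43e-07) = 6.46. pH = pKa + log([A⁻]/[HA]) = 6.46 + log(1.32/0.44)

pH = 6.94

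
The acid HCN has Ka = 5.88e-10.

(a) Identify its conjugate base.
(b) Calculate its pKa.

(a) The conjugate base is formed by removing one H⁺ from HCN, giving CN⁻. (b) pKa = -log(Ka) = -log(5.88e-10) = 9.23.

Conjugate base: CN⁻; pK_a = 9.23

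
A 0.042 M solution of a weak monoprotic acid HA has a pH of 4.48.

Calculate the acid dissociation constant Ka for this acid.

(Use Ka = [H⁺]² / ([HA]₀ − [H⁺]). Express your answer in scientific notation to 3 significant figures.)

[H⁺] = 10^(−pH) = 10^(−4.48) = 3.311e-05 M. For HA ⇌ H⁺ + A⁻, Ka = [H⁺][A⁻]/[HA] = [H⁺]² / ([HA]₀ − [H⁺]) = (3.311e-05)² / (0.042 − 3.311e-05) = 2.61e-08.

K_a = 2.61e-08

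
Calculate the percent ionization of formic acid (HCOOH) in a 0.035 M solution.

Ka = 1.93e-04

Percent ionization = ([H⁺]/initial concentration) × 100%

Using Ka equilibrium: x² + Ka×x - Ka×C = 0. Solving: [H⁺] = 2.5043e-03. Percent = (2.5043e-03/0.035) × 100

Percent ionization = 7.16%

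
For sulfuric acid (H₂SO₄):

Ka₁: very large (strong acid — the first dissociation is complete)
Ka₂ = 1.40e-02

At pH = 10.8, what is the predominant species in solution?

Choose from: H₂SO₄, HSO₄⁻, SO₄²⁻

The first dissociation is complete, so H₂SO₄ itself is never the predominant species in water; pKa₂ = -log(1.40e-02) = 1.85. For a polyprotic acid the predominant species crosses at each pKa: below pKa_n the protonated form dominates, above it the deprotonated form does. At pH = 10.8, the predominant species is SO₄²⁻.

SO₄²⁻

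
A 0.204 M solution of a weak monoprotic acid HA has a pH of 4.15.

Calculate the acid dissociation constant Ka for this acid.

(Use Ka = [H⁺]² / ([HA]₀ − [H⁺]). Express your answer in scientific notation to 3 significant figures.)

[H⁺] = 10^(−pH) = 10^(−4.15) = 7.079e-05 M. For HA ⇌ H⁺ + A⁻, Ka = [H⁺][A⁻]/[HA] = [H⁺]² / ([HA]₀ − [H⁺]) = (7.079e-05)² / (0.204 − 7.079e-05) = 2.46e-08.

K_a = 2.46e-08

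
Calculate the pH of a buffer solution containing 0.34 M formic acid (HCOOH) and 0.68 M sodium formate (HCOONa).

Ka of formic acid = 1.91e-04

pKa = -log(1.91e-04) = 3.72. pH = pKa + log([A⁻]/[HA]) = 3.72 + log(0.68/0.34)

pH = 4.02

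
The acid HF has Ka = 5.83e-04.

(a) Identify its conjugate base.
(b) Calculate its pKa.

(a) The conjugate base is formed by removing one H⁺ from HF, giving F⁻. (b) pKa = -log(Ka) = -log(5.83e-04) = 3.23.

Conjugate base: F⁻; pK_a = 3.23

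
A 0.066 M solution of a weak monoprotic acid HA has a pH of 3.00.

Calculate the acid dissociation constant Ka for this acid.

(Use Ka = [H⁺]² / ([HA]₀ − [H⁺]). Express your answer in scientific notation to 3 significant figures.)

[H⁺] = 10^(−pH) = 10^(−3.00) = 1.000e-03 M. For HA ⇌ H⁺ + A⁻, Ka = [H⁺][A⁻]/[HA] = [H⁺]² / ([HA]₀ − [H⁺]) = (1.000e-03)² / (0.066 − 1.000e-03) = 1.54e-05.

K_a = 1.54e-05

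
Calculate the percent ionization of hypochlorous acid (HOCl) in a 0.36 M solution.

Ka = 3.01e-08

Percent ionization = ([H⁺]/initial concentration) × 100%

Using Ka equilibrium: x² + Ka×x - Ka×C = 0. Solving: [H⁺] = 1.0408e-04. Percent = (1.0408e-04/0.36) × 100

Percent ionization = 0.0289%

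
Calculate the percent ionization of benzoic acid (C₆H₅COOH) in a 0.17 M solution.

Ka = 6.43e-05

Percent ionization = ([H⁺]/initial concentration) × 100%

Using Ka equilibrium: x² + Ka×x - Ka×C = 0. Solving: [H⁺] = 3.2742e-03. Percent = (3.2742e-03/0.17) × 100

Percent ionization = 1.93%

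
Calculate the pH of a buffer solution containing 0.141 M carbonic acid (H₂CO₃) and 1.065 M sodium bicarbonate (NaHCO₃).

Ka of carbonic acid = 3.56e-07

pKa = -log(3.56e-07) = 6.45. pH = pKa + log([A⁻]/[HA]) = 6.45 + log(1.065/0.141)

pH = 7.33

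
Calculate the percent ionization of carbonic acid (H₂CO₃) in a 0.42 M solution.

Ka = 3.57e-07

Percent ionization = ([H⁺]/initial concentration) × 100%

Using Ka equilibrium: x² + Ka×x - Ka×C = 0. Solving: [H⁺] = 3.8704e-04. Percent = (3.8704e-04/0.42) × 100

Percent ionization = 0.0922%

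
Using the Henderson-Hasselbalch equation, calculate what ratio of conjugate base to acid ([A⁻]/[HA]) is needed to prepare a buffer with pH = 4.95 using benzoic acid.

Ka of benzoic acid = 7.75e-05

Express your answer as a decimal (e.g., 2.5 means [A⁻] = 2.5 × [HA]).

pKa = -log(7.75e-05) = 4.1107. pH = pKa + log([A⁻]/[HA]), so log([A⁻]/[HA]) = pH − pKa = 4.95 − 4.1107 = 0.8393. [A⁻]/[HA] = 10^(0.8393) = 6.91

[A⁻]/[HA] = 6.91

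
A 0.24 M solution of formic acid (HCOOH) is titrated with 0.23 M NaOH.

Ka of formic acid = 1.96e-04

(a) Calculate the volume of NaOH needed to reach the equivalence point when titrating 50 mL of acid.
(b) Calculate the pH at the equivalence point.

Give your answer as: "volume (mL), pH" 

moles acid = 0.24 × 50/1000 = 0.012 mol; V_base = moles/0.23 × 1000 = 52.2 mL. At equivalence only the conjugate base is present: [A⁻] = 0.012/0.102 = 1.1745e-01 M. Kb = Kw/Ka = 5.10e-11; [OH⁻] = √(Kb × [A⁻]) = 2.4479e-06; pOH = 5.61; pH = 14 - pOH = 8.39.

V = 52.2 mL, pH = 8.39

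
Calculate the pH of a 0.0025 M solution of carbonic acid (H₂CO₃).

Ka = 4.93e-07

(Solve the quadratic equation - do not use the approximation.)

x² + Ka×x - Ka×C = 0. Using quadratic formula: [H⁺] = 3.4861e-05

pH = 4.46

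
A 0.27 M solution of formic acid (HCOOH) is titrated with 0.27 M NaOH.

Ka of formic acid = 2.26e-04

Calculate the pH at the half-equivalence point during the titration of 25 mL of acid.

At half-equivalence [HA] = [A⁻], so Henderson-Hasselbalch gives pH = pKa = -log(2.26e-04) = 3.65.

pH = pKa = 3.65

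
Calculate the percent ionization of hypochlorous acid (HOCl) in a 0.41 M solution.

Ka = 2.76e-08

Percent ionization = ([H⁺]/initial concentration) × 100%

Using Ka equilibrium: x² + Ka×x - Ka×C = 0. Solving: [H⁺] = 1.0636e-04. Percent = (1.0636e-04/0.41) × 100

Percent ionization = 0.0259%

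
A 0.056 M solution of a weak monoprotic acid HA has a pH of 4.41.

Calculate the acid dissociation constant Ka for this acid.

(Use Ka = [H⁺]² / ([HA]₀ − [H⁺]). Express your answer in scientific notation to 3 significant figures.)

[H⁺] = 10^(−pH) = 10^(−4.41) = 3.890e-05 M. For HA ⇌ H⁺ + A⁻, Ka = [H⁺][A⁻]/[HA] = [H⁺]² / ([HA]₀ − [H⁺]) = (3.890e-05)² / (0.056 − 3.890e-05) = 2.70e-08.

K_a = 2.70e-08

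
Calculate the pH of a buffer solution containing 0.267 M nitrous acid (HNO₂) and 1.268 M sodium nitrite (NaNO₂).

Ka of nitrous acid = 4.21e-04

pKa = -log(4.21e-04) = 3.38. pH = pKa + log([A⁻]/[HA]) = 3.38 + log(1.268/0.267)

pH = 4.05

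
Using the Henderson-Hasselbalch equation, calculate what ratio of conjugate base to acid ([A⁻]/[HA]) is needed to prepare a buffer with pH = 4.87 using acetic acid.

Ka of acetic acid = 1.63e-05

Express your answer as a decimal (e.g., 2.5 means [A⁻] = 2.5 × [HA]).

pKa = -log(1.63e-05) = 4.7878. pH = pKa + log([A⁻]/[HA]), so log([A⁻]/[HA]) = pH − pKa = 4.87 − 4.7878 = 0.0822. [A⁻]/[HA] = 10^(0.0822) = 1.21

[A⁻]/[HA] = 1.21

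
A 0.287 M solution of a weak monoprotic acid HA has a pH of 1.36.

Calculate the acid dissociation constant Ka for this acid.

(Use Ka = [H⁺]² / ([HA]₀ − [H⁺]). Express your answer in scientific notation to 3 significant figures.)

[H⁺] = 10^(−pH) = 10^(−1.36) = 4.365e-02 M. For HA ⇌ H⁺ + A⁻, Ka = [H⁺][A⁻]/[HA] = [H⁺]² / ([HA]₀ − [H⁺]) = (4.365e-02)² / (0.287 − 4.365e-02) = 7.83e-03.

K_a = 7.83e-03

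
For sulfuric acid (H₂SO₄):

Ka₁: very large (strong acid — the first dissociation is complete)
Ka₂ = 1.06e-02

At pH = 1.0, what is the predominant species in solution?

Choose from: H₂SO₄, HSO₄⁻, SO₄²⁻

The first dissociation is complete, so H₂SO₄ itself is never the predominant species in water; pKa₂ = -log(1.06e-02) = 1.97. For a polyprotic acid the predominant species crosses at each pKa: below pKa_n the protonated form dominates, above it the deprotonated form does. At pH = 1.0, the predominant species is HSO₄⁻.

HSO₄⁻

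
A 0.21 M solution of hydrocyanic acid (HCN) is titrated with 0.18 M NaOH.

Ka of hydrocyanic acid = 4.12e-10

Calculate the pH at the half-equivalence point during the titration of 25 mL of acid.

At half-equivalence [HA] = [A⁻], so Henderson-Hasselbalch gives pH = pKa = -log(4.12e-10) = 9.39.

pH = pKa = 9.39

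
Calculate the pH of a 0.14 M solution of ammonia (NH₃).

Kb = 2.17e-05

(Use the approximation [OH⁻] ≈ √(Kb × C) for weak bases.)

[OH⁻] = √(Kb × C) = √(2.17e-05 × 0.14) = 1.7430e-03. pOH = 2.76, pH = 14 - pOH

pH = 11.24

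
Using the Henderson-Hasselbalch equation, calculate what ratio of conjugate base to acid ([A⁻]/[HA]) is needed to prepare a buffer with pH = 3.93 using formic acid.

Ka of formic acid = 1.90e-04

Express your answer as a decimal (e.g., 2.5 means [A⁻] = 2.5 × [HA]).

pKa = -log(1.90e-04) = 3.7212. pH = pKa + log([A⁻]/[HA]), so log([A⁻]/[HA]) = pH − pKa = 3.93 − 3.7212 = 0.2088. [A⁻]/[HA] = 10^(0.2088) = 1.62

[A⁻]/[HA] = 1.62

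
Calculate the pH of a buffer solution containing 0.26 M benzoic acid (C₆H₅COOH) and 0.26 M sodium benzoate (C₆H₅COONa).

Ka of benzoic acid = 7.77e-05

pKa = -log(7.77e-05) = 4.11. pH = pKa + log([A⁻]/[HA]) = 4.11 + log(0.26/0.26)

pH = 4.11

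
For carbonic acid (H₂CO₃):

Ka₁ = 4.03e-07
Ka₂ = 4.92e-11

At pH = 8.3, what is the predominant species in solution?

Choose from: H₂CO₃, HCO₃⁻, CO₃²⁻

pKa₁ = 6.39, pKa₂ = 10.31. For a polyprotic acid the predominant species crosses at each pKa: below pKa_n the protonated form dominates, above it the deprotonated form does. At pH = 8.3, the predominant species is HCO₃⁻.

HCO₃⁻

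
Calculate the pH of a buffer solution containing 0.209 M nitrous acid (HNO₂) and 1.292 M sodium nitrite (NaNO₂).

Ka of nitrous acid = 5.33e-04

pKa = -log(5.33e-04) = 3.27. pH = pKa + log([A⁻]/[HA]) = 3.27 + log(1.292/0.209)

pH = 4.06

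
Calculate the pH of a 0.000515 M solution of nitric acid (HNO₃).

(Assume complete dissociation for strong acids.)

[H⁺] = 0.000515 M for strong acid. pH = -log[H⁺] = -log(0.000515)

pH = 3.29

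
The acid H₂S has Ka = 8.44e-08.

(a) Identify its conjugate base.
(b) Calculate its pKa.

(a) The conjugate base is formed by removing one H⁺ from H₂S, giving HS⁻. (b) pKa = -log(Ka) = -log(8.44e-08) = 7.07.

Conjugate base: HS⁻; pK_a = 7.07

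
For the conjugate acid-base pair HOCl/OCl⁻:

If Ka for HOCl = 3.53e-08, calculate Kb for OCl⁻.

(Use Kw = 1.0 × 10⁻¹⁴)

For a conjugate pair Ka × Kb = Kw, so Kb = Kw/Ka = 1.0 × 10⁻¹⁴ / 3.53e-08 = 2.83e-07.

K_b = 2.83e-07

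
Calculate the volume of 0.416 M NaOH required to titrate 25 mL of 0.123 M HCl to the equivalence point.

At equivalence: moles acid = moles base. moles HCl = 0.123 × 25/1000 = 0.003075 mol. V_base = moles / 0.416 × 1000 = 7.4 mL.

V_{base} = 7.4 mL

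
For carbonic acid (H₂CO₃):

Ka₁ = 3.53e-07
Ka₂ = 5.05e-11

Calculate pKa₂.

pKa₂ = -log(Ka₂) = -log(5.05e-11) = 10.30.

pK_{a2} = 10.30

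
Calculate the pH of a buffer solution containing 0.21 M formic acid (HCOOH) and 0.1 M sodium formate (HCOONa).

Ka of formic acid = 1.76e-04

pKa = -log(1.76e-04) = 3.75. pH = pKa + log([A⁻]/[HA]) = 3.75 + log(0.1/0.21)

pH = 3.43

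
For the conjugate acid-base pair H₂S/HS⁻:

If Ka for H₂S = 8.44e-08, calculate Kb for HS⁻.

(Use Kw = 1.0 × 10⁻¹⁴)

For a conjugate pair Ka × Kb = Kw, so Kb = Kw/Ka = 1.0 × 10⁻¹⁴ / 8.44e-08 = 1.18e-07.

K_b = 1.18e-07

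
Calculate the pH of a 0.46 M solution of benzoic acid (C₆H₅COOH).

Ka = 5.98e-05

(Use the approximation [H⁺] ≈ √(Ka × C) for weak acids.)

[H⁺] = √(Ka × C) = √(5.98e-05 × 0.46) = 5.2448e-03. pH = -log(5.2448e-03)

pH = 2.28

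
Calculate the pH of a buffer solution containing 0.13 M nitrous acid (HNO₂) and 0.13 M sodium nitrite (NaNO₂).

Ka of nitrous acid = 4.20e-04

pKa = -log(4.20e-04) = 3.38. pH = pKa + log([A⁻]/[HA]) = 3.38 + log(0.13/0.13)

pH = 3.38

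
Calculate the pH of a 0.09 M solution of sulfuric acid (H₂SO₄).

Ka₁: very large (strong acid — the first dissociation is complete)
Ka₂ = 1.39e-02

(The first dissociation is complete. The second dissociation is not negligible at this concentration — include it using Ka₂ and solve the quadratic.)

First dissociation is complete: [H⁺]₀ = [HSO₄⁻]₀ = C = 0.09 M. Second dissociation HSO₄⁻ ⇌ H⁺ + SO₄²⁻: let x = [SO₄²⁻]. Ka₂ = (C + x)·x / (C − x) = 1.39e-02 → x² + (C + Ka₂)·x − Ka₂·C = 0 → x² + 0.10390·x − 1.251e-03 = 0. x = (−0.10390 + √(0.10390² + 4 × 1.251e-03)) / 2 = 1.0897e-02 M. [H⁺] = C + x = 0.09 + 1.0897e-02 = 1.0090e-01 M. pH = -log(1.0090e-01) = 1.00.

pH = 1.00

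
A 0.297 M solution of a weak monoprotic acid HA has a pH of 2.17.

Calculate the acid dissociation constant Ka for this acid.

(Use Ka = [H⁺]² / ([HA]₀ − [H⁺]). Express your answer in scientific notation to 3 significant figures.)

[H⁺] = 10^(−pH) = 10^(−2.17) = 6.761e-03 M. For HA ⇌ H⁺ + A⁻, Ka = [H⁺][A⁻]/[HA] = [H⁺]² / ([HA]₀ − [H⁺]) = (6.761e-03)² / (0.297 − 6.761e-03) = 1.57e-04.

K_a = 1.57e-04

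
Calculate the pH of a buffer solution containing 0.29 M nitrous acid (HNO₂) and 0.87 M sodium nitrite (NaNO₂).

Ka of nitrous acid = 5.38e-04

pKa = -log(5.38e-04) = 3.27. pH = pKa + log([A⁻]/[HA]) = 3.27 + log(0.87/0.29)

pH = 3.75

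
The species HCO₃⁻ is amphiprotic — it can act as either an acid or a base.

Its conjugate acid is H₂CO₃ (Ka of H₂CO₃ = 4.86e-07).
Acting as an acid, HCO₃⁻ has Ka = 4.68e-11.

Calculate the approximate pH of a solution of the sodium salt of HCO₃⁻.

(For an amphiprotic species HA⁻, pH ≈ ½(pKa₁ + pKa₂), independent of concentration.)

pKa₁ = -log(4.86e-07) = 6.31; pKa₂ = -log(4.68e-11) = 10.33. For an amphiprotic species, pH ≈ ½(pKa₁ + pKa₂) = ½(6.31 + 10.33) = 8.32.

pH = 8.32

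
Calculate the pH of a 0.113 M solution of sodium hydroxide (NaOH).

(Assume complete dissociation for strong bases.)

[OH⁻] = 0.113 M for strong base. pOH = -log[OH⁻] = 0.95, pH = 14 - pOH

pH = 13.05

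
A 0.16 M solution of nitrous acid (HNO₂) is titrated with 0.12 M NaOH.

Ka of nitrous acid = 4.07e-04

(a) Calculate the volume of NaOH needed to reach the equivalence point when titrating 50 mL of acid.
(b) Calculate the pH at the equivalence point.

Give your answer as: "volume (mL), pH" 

moles acid = 0.16 × 50/1000 = 0.008 mol; V_base = moles/0.12 × 1000 = 66.7 mL. At equivalence only the conjugate base is present: [A⁻] = 0.008/0.117 = 6.8571e-02 M. Kb = Kw/Ka = 2.46e-11; [OH⁻] = √(Kb × [A⁻]) = 1.2980e-06; pOH = 5.89; pH = 14 - pOH = 8.11.

V = 66.7 mL, pH = 8.11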